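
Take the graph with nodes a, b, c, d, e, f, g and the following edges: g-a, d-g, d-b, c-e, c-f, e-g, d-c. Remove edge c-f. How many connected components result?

Before removal there is 1 component.
c-f is a bridge — removing it separates c's side from f's side.
After removal: 2 components.

2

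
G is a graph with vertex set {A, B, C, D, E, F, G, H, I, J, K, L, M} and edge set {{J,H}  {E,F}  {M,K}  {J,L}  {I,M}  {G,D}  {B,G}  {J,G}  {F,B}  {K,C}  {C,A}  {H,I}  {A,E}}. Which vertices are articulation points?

G, J

Removing G increases the component count from 1 to 2, so G is a cut vertex.
Removing J increases the component count from 1 to 2, so J is a cut vertex.
By contrast removing H leaves 1 component; it is not a cut vertex. No other vertex is a cut vertex either.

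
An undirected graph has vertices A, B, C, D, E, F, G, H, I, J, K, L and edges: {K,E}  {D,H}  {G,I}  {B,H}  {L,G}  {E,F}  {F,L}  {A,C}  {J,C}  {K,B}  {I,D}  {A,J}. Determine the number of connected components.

Starting from A we can reach A, C, J. That is one component of size 3.
Starting from B we can reach B, D, E, F, G, H, I, K, L. That is one component of size 9.
Total: 2 components.

2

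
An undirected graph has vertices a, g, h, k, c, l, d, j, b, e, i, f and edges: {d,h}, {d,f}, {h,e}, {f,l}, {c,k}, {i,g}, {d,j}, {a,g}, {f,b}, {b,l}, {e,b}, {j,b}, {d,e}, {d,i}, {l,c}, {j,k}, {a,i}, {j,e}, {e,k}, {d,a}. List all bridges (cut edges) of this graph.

none

The edges on the cycle d-a-g-i-d are not bridges since each lies on that cycle.
Every edge lies on some cycle, so there are no bridges.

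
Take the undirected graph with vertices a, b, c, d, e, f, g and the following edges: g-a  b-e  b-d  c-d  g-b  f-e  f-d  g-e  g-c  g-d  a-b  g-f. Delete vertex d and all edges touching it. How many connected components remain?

With d gone, the remaining components are: {a, b, c, e, f, g}.
That is 1 component.

1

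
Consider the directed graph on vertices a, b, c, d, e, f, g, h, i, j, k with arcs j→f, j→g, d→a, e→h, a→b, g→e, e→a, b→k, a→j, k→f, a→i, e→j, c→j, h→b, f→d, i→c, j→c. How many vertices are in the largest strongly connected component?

11

{a, b, c, d, e, f, g, h, i, j, k} are all mutually reachable — one SCC of size 11.
The largest has 11 vertices.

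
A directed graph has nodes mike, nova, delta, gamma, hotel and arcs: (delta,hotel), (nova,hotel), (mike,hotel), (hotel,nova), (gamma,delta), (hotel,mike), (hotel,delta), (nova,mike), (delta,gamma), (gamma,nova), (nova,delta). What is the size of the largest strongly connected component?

5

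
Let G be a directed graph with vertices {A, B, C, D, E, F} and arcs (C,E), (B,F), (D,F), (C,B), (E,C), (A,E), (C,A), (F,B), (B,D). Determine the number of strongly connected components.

2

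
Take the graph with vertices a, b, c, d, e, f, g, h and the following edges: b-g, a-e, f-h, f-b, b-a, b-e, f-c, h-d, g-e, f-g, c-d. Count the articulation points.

1

Removing f increases the component count from 1 to 2, so f is a cut vertex.
By contrast removing a leaves 1 component; it is not a cut vertex. No other vertex is a cut vertex either.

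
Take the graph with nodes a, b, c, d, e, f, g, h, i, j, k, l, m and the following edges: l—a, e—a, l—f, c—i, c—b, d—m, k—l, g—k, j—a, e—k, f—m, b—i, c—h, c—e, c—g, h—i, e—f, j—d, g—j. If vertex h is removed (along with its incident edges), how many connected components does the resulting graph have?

1

With h gone, the remaining components are: {a, b, c, d, e, f, g, i, j, k, l, m}.
That is 1 component.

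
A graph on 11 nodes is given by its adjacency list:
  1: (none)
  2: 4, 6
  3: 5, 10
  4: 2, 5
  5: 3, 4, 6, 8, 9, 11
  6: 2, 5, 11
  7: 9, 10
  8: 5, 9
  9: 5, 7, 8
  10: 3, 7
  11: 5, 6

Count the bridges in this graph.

0

The edges on the cycle 5-11-6-5 are not bridges since each lies on that cycle.
Every edge lies on some cycle, so there are no bridges.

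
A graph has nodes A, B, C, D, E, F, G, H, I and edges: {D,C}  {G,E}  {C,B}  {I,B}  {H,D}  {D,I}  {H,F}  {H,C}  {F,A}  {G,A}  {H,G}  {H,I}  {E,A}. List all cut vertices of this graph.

H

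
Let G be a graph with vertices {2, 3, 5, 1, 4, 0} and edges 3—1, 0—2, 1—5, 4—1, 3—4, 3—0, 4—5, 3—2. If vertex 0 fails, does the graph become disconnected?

No

Deleting 0 leaves 1 component (was 1) (its neighbors 2, 3 remain connected to each other), so 0 is not a cut vertex.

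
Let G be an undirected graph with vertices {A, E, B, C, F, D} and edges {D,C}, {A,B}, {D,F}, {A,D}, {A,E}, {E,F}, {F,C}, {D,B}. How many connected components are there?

Starting from A we can reach A, B, C, D, E, F. That is one component of size 6.
Total: 1 component.

1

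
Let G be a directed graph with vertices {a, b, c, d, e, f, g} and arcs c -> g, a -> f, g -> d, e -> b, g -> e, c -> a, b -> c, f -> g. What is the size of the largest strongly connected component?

{a, b, c, e, f, g} are all mutually reachable — one SCC of size 6.
{d} is an SCC by itself.
The largest has 6 vertices.

6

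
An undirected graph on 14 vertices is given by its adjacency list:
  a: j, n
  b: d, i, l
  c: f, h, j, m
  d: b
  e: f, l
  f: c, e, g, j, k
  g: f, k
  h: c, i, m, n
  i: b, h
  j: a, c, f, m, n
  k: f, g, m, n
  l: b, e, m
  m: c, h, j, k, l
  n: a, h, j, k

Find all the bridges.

The edges on the cycle j-n-a-j are not bridges since each lies on that cycle.
But removing d-b disconnects d from b — this is a bridge.

b-d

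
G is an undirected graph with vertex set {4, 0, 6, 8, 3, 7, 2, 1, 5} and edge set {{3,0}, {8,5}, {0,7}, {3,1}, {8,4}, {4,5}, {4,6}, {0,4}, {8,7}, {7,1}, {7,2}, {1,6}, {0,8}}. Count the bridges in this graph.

The edges on the cycle 8-7-1-6-4-8 are not bridges since each lies on that cycle.
But removing 2—7 disconnects 2 from 7 — this is a bridge.

1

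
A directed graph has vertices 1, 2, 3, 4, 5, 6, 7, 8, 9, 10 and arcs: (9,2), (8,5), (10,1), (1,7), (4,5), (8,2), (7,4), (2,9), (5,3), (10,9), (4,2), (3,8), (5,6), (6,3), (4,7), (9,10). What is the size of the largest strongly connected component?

10

{1, 2, 3, 4, 5, 6, 7, 8, 9, 10} are all mutually reachable — one SCC of size 10.
The largest has 10 vertices.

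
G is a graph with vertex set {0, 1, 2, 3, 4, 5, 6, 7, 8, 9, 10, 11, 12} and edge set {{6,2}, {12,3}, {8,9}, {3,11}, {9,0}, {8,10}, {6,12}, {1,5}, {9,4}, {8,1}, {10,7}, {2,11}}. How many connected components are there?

Starting from 2 we can reach 2, 3, 6, 11, 12. That is one component of size 5.
Starting from 0 we can reach 0, 1, 4, 5, 7, 8, 9, 10. That is one component of size 8.
Total: 2 components.

2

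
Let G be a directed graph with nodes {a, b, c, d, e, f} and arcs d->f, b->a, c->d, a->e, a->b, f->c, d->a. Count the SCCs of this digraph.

3

{c, d, f} are all mutually reachable — one SCC of size 3.
{a, b} are all mutually reachable — one SCC of size 2.
{e} is an SCC by itself.
That gives 3 strongly connected components.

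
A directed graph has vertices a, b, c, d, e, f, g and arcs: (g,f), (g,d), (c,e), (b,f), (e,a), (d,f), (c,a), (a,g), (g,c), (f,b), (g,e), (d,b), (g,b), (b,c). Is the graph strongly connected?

From a we can reach every vertex (a, b, c, d, e, f, g), and every vertex can reach a (a, b, c, d, e, f, g). So the whole graph is one strongly connected component.

Yes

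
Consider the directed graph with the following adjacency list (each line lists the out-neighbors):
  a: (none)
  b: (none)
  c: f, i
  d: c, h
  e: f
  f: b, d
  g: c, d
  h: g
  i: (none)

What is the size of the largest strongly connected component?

5

{c, d, f, g, h} are all mutually reachable — one SCC of size 5.
{b} is an SCC by itself.
{i} is an SCC by itself.
{a} is an SCC by itself.
{e} is an SCC by itself.
The largest has 5 vertices.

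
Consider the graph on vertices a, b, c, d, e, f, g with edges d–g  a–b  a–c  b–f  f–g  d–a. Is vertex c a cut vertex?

No

Deleting c leaves 2 components (was 2), so c is not a cut vertex.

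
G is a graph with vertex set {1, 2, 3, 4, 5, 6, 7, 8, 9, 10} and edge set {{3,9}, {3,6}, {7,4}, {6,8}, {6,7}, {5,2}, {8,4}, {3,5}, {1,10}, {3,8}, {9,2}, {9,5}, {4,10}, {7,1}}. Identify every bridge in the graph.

The edges on the cycle 3-9-2-5-3 are not bridges since each lies on that cycle.
Every edge lies on some cycle, so there are no bridges.

none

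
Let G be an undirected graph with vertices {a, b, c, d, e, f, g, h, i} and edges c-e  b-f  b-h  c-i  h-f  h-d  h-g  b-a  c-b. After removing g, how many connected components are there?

With g gone, the remaining components are: {a, b, c, d, e, f, h, i}.
That is 1 component.

1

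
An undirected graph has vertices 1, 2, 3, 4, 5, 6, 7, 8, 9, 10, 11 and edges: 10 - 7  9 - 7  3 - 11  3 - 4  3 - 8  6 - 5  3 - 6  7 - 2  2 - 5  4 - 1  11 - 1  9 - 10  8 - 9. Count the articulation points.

1

Removing 3 increases the component count from 1 to 2, so 3 is a cut vertex.
By contrast removing 1 leaves 1 component; it is not a cut vertex. No other vertex is a cut vertex either.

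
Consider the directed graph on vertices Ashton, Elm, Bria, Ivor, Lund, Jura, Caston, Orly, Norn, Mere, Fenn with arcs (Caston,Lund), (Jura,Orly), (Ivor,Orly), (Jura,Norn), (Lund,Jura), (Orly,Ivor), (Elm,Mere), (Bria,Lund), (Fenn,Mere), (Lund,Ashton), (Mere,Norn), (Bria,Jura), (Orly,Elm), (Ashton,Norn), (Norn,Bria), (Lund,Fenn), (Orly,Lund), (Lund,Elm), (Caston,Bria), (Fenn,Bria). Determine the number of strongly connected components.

2

{Elm, Bria, Fenn, Ivor, Jura, Lund, Mere, Norn, Orly, Ashton} are all mutually reachable — one SCC of size 10.
{Caston} is an SCC by itself.
That gives 2 strongly connected components.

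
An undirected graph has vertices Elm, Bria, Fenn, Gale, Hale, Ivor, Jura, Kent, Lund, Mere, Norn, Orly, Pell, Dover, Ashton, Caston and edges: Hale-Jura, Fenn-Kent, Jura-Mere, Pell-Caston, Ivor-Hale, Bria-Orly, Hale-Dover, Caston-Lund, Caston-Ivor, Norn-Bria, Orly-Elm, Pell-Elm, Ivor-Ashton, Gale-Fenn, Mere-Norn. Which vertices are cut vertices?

Fenn, Hale, Ivor, Caston

Removing Fenn increases the component count from 2 to 3, so Fenn is a cut vertex.
Removing Hale increases the component count from 2 to 3, so Hale is a cut vertex.
Removing Ivor increases the component count from 2 to 3, so Ivor is a cut vertex.
Likewise Caston is a cut vertex.
By contrast removing Dover leaves 2 components; it is not a cut vertex. No other vertex is a cut vertex either.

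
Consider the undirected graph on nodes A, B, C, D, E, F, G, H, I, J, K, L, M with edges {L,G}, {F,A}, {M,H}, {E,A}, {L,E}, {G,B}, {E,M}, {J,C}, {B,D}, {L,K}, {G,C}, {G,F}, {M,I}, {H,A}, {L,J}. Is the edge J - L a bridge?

After removing J - L, the path J-C-G-L still connects them, so the edge is not a bridge.

No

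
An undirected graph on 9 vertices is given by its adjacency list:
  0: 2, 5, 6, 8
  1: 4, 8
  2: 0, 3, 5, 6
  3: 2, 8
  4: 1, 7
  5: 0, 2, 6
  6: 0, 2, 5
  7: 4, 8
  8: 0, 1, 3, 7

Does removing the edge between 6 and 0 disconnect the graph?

No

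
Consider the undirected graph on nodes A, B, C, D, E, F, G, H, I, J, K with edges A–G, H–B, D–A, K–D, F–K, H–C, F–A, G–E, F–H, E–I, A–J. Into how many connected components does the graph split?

Starting from A we can reach A, B, C, D, E, F, G, H, I, J, K. That is one component of size 11.
Total: 1 component.

1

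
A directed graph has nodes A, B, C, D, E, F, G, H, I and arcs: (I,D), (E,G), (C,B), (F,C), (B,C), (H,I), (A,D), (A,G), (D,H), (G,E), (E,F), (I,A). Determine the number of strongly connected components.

{A, D, H, I} are all mutually reachable — one SCC of size 4.
{B, C} are all mutually reachable — one SCC of size 2.
{E, G} are all mutually reachable — one SCC of size 2.
{F} is an SCC by itself.
That gives 4 strongly connected components.

4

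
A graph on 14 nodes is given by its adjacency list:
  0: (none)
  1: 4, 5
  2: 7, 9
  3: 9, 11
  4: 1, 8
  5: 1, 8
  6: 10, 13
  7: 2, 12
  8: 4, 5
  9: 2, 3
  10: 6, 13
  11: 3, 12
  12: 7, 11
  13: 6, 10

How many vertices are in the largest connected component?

0 is isolated — a component by itself.
Starting from 6 we can reach 6, 10, 13. That is one component of size 3.
Starting from 1 we can reach 1, 4, 5, 8. That is one component of size 4.
Starting from 2 we can reach 2, 3, 7, 9, 11, 12. That is one component of size 6.
The largest has 6 vertices.

6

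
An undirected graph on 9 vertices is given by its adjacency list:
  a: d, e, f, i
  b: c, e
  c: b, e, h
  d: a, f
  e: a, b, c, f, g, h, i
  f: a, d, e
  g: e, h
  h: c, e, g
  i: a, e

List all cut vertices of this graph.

e

Removing e increases the component count from 1 to 2, so e is a cut vertex.
By contrast removing c leaves 1 component; it is not a cut vertex. No other vertex is a cut vertex either.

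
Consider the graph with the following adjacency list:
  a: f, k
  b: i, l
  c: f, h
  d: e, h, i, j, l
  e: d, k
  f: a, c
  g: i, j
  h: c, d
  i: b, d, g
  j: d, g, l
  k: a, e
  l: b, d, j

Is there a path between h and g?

Yes

From h we can reach a, b, c, d, e, f, g, h, i, j, k, l, which includes g.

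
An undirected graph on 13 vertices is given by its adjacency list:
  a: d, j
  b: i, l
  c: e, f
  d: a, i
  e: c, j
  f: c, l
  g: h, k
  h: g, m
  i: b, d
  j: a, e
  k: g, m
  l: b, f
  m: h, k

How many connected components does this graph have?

2

Starting from g we can reach g, h, k, m. That is one component of size 4.
Starting from a we can reach a, b, c, d, e, f, i, j, l. That is one component of size 9.
Total: 2 components.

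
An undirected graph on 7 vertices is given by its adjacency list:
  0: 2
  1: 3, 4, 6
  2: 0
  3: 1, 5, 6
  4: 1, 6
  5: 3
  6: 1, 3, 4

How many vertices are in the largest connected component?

5

Starting from 0 we can reach 0, 2. That is one component of size 2.
Starting from 1 we can reach 1, 3, 4, 5, 6. That is one component of size 5.
The largest has 5 vertices.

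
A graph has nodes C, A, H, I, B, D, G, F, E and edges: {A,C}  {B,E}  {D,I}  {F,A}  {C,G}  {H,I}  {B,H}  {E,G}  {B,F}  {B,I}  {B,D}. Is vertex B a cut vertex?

Yes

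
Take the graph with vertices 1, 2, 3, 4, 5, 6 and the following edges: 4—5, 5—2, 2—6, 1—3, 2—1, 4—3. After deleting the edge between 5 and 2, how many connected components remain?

5 and 2 are still connected via 5-4-3-1-2, so the component count stays at 1.

1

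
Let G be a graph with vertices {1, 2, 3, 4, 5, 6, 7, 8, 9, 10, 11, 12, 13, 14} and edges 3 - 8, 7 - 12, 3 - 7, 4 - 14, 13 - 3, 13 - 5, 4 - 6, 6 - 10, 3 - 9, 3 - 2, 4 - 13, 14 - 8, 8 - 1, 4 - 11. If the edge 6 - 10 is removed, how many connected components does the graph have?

2

Before removal there is 1 component.
6 - 10 is a bridge — removing it separates 6's side from 10's side.
After removal: 2 components.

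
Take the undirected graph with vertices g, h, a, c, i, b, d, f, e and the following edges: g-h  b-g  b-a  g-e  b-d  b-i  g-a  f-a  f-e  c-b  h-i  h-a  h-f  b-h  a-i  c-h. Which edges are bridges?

The edges on the cycle b-g-e-f-h-b are not bridges since each lies on that cycle.
But removing b-d disconnects b from d — this is a bridge.

b-d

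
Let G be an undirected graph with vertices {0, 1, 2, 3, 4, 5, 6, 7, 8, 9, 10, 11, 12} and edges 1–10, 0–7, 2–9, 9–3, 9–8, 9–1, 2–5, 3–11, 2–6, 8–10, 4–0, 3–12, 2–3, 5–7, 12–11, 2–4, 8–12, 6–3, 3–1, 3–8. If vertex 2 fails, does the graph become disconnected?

Deleting 2 raises the number of components from 1 to 2, so 2 is a cut vertex.

Yes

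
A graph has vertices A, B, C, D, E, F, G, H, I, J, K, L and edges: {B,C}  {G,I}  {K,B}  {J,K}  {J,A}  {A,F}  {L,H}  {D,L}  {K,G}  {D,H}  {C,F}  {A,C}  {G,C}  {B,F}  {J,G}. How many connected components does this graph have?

E is isolated — a component by itself.
Starting from D we can reach D, H, L. That is one component of size 3.
Starting from A we can reach A, B, C, F, G, I, J, K. That is one component of size 8.
Total: 3 components.

3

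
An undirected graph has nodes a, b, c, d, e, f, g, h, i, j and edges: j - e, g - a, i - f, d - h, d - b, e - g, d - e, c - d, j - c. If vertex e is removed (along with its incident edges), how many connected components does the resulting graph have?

With e gone, the remaining components are: {a, g}; {f, i}; {b, c, d, h, j}.
That is 3 components.

3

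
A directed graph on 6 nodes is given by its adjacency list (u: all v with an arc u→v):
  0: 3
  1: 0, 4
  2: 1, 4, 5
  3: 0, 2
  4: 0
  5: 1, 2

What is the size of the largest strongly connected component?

6

{0, 1, 2, 3, 4, 5} are all mutually reachable — one SCC of size 6.
The largest has 6 vertices.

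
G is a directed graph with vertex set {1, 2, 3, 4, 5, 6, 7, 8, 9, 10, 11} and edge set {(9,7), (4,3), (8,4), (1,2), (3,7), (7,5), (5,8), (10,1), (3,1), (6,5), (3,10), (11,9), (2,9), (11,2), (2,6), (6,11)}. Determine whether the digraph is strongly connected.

Yes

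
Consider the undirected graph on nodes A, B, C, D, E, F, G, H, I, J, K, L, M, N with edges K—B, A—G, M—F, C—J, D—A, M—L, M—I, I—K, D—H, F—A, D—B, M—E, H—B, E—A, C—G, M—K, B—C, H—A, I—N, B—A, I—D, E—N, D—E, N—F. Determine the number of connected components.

1

Starting from A we can reach A, B, C, D, E, F, G, H, I, J, K, L, M, N. That is one component of size 14.
Total: 1 component.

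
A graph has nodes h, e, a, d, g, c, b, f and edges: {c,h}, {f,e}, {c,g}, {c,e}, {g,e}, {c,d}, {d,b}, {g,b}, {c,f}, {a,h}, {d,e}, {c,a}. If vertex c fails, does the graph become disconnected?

Yes

Deleting c raises the number of components from 1 to 2, so c is a cut vertex.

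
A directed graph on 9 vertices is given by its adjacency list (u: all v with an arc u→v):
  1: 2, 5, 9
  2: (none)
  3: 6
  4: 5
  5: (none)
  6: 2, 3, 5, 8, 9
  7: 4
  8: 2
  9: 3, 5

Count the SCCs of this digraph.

{3, 6, 9} are all mutually reachable — one SCC of size 3.
{7} is an SCC by itself.
{5} is an SCC by itself.
{4} is an SCC by itself.
{1} is an SCC by itself.
(and 2 more singleton SCCs)
That gives 7 strongly connected components.

7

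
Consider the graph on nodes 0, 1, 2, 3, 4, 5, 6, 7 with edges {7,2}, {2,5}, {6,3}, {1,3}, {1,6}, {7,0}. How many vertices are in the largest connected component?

4

4 is isolated — a component by itself.
Starting from 1 we can reach 1, 3, 6. That is one component of size 3.
Starting from 0 we can reach 0, 2, 5, 7. That is one component of size 4.
The largest has 4 vertices.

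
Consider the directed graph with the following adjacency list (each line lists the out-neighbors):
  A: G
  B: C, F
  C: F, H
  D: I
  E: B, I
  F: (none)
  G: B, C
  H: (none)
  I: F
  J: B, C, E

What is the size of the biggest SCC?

{I} is an SCC by itself.
{F} is an SCC by itself.
{D} is an SCC by itself.
{H} is an SCC by itself.
{J} is an SCC by itself.
(and 5 more singleton SCCs)
The largest has 1 vertex.

1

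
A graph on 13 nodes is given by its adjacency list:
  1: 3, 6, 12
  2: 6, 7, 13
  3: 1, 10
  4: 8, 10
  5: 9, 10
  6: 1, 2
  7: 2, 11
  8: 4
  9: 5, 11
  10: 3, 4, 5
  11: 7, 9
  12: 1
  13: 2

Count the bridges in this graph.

4

The edges on the cycle 5-10-3-1-6-2-7-11-9-5 are not bridges since each lies on that cycle.
But removing 13-2 disconnects 13 from 2; removing 1-12 disconnects 1 from 12; removing 10-4 disconnects 10 from 4; removing 4-8 disconnects 4 from 8 — these are bridges.
That makes 4 bridges.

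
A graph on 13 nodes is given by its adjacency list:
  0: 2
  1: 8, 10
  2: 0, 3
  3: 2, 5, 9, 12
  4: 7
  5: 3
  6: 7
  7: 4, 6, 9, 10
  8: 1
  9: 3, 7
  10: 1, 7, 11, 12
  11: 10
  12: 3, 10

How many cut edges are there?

8

The edges on the cycle 12-3-9-7-10-12 are not bridges since each lies on that cycle.
But removing 11-10 disconnects 11 from 10; removing 7-6 disconnects 7 from 6; removing 3-5 disconnects 3 from 5; removing 4-7 disconnects 4 from 7 — these are bridges.
In total 8 edges are bridges.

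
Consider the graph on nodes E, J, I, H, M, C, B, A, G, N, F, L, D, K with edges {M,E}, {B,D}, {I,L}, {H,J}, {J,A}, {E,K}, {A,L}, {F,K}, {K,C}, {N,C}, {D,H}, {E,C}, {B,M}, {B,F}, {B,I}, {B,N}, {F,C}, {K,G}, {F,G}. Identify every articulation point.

Removing B increases the component count from 1 to 2, so B is a cut vertex.
By contrast removing A leaves 1 component; it is not a cut vertex. No other vertex is a cut vertex either.

B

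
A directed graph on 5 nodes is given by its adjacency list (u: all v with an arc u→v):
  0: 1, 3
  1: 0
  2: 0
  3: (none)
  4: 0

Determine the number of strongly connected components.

4

{0, 1} are all mutually reachable — one SCC of size 2.
{3} is an SCC by itself.
{4} is an SCC by itself.
{2} is an SCC by itself.
That gives 4 strongly connected components.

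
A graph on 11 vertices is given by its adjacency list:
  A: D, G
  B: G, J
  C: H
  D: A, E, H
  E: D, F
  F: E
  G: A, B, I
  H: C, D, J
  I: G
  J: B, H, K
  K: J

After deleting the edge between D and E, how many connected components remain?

2

Before removal there is 1 component.
D-E is a bridge — removing it separates D's side from E's side.
After removal: 2 components.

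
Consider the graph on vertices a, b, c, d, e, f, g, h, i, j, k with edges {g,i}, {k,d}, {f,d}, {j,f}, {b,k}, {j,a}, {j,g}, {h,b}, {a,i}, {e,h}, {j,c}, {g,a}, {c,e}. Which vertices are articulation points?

j

Removing j increases the component count from 1 to 2, so j is a cut vertex.
By contrast removing h leaves 1 component; it is not a cut vertex. No other vertex is a cut vertex either.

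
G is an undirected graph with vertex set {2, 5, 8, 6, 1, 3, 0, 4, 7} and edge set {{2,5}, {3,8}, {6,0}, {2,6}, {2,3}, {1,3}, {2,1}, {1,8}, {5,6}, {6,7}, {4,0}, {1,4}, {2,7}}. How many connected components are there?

1

Starting from 0 we can reach 0, 1, 2, 3, 4, 5, 6, 7, 8. That is one component of size 9.
Total: 1 component.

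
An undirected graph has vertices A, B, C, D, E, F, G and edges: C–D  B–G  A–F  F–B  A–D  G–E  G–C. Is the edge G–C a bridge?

No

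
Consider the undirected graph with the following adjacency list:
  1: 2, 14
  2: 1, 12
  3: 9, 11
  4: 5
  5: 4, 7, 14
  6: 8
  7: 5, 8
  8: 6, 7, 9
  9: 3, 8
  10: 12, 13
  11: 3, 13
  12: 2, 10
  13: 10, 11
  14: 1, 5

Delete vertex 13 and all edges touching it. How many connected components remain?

With 13 gone, the remaining components are: {1, 2, 3, 4, 5, 6, 7, 8, 9, 10, 11, 12, 14}.
That is 1 component.

1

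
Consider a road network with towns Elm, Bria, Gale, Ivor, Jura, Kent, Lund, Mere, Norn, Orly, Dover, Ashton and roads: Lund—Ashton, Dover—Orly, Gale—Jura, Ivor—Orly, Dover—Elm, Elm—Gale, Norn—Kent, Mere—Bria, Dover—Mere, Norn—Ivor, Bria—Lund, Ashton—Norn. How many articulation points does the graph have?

4

Removing Elm increases the component count from 1 to 2, so Elm is a cut vertex.
Removing Gale increases the component count from 1 to 2, so Gale is a cut vertex.
Removing Norn increases the component count from 1 to 2, so Norn is a cut vertex.
Likewise Dover is a cut vertex.
By contrast removing Orly leaves 1 component; it is not a cut vertex. No other vertex is a cut vertex either.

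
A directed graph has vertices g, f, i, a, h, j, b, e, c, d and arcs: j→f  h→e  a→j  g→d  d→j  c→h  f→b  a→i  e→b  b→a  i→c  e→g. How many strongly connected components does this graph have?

{a, b, c, d, e, f, g, h, i, j} are all mutually reachable — one SCC of size 10.
That gives 1 strongly connected component.

1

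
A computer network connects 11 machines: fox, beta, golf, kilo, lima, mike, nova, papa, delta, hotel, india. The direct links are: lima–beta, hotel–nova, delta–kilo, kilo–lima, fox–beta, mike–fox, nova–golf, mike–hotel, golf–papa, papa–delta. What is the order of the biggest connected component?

india is isolated — a component by itself.
Starting from fox we can reach fox, beta, golf, kilo, lima, mike, nova, papa, delta, hotel. That is one component of size 10.
The largest has 10 vertices.

10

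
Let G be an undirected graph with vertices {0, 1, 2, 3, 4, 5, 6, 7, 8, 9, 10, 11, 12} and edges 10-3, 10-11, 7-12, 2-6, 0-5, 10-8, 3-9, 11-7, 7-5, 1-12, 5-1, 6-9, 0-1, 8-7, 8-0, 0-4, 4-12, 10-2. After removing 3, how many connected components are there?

With 3 gone, the remaining components are: {0, 1, 2, 4, 5, 6, 7, 8, 9, 10, 11, 12}.
That is 1 component.

1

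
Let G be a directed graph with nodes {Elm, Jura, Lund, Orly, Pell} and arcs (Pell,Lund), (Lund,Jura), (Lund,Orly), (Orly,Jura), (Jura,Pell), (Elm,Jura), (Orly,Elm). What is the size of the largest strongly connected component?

{Elm, Jura, Lund, Orly, Pell} are all mutually reachable — one SCC of size 5.
The largest has 5 vertices.

5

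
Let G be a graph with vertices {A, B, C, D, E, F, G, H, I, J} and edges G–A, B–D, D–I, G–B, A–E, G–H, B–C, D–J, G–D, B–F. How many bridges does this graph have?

7

The edges on the cycle G-B-D-G are not bridges since each lies on that cycle.
But removing D–J disconnects D from J; removing G–A disconnects G from A; removing D–I disconnects D from I; removing C–B disconnects C from B — these are bridges.
In total 7 edges are bridges.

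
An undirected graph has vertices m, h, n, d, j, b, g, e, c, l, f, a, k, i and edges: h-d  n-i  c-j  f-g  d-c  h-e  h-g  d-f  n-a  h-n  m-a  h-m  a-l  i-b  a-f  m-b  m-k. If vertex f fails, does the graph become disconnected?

Deleting f leaves 1 component (was 1) (its neighbors a, d, g remain connected to each other), so f is not a cut vertex.

No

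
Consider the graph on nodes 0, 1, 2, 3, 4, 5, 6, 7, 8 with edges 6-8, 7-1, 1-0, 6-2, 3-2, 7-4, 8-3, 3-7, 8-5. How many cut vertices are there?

Removing 1 increases the component count from 1 to 2, so 1 is a cut vertex.
Removing 3 increases the component count from 1 to 2, so 3 is a cut vertex.
Removing 7 increases the component count from 1 to 3, so 7 is a cut vertex.
Likewise 8 is a cut vertex.
By contrast removing 6 leaves 1 component; it is not a cut vertex. No other vertex is a cut vertex either.

4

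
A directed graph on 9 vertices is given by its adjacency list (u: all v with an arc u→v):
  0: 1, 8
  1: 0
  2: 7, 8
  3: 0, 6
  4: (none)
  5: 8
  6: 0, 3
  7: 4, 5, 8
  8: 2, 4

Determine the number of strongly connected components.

{2, 5, 7, 8} are all mutually reachable — one SCC of size 4.
{0, 1} are all mutually reachable — one SCC of size 2.
{3, 6} are all mutually reachable — one SCC of size 2.
{4} is an SCC by itself.
That gives 4 strongly connected components.

4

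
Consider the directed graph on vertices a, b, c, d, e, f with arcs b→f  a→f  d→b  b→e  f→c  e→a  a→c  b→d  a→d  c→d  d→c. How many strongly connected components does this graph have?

{a, b, c, d, e, f} are all mutually reachable — one SCC of size 6.
That gives 1 strongly connected component.

1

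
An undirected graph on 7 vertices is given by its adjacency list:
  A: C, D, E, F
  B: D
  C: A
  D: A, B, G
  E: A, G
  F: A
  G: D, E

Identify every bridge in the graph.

A-C, A-F, B-D

The edges on the cycle A-E-G-D-A are not bridges since each lies on that cycle.
But removing D-B disconnects D from B; removing A-F disconnects A from F; removing A-C disconnects A from C — these are bridges.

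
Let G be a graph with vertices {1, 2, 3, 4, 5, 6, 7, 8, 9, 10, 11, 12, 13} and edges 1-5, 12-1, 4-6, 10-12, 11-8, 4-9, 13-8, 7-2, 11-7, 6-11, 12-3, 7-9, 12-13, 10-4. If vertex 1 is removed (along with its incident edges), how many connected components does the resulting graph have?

2

With 1 gone, the remaining components are: {5}; {2, 3, 4, 6, 7, 8, 9, 10, 11, 12, 13}.
That is 2 components.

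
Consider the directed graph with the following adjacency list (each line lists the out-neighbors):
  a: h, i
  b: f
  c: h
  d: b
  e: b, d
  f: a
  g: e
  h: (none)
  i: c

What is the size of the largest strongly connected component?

1

{e} is an SCC by itself.
{c} is an SCC by itself.
{b} is an SCC by itself.
{a} is an SCC by itself.
{g} is an SCC by itself.
(and 4 more singleton SCCs)
The largest has 1 vertex.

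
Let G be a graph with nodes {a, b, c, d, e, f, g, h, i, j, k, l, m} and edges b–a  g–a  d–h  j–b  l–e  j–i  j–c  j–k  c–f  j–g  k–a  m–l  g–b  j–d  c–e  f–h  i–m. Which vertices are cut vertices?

Removing j increases the component count from 1 to 2, so j is a cut vertex.
By contrast removing i leaves 1 component; it is not a cut vertex. No other vertex is a cut vertex either.

j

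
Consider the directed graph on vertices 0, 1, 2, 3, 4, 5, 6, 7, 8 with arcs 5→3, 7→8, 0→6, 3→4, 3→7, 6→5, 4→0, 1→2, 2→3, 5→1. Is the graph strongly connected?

No

There is no directed path from 8 to 5, so the graph is not strongly connected.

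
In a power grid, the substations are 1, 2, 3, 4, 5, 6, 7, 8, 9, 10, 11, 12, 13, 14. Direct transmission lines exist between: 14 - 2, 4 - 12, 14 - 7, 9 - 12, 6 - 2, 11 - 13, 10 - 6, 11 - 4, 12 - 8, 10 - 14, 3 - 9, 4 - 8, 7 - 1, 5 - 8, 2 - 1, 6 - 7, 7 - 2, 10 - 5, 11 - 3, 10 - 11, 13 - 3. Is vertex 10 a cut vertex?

Deleting 10 raises the number of components from 1 to 2, so 10 is a cut vertex.

Yes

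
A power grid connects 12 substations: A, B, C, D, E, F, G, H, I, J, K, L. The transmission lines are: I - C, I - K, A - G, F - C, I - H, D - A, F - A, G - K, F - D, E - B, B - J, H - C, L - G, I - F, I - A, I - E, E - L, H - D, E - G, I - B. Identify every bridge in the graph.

The edges on the cycle I-H-C-I are not bridges since each lies on that cycle.
But removing B - J disconnects B from J — this is a bridge.

B-J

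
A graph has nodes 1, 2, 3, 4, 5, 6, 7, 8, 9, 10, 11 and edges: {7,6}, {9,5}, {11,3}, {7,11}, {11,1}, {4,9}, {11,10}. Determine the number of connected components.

4

8 is isolated — a component by itself.
2 is isolated — a component by itself.
Starting from 4 we can reach 4, 5, 9. That is one component of size 3.
Starting from 1 we can reach 1, 3, 6, 7, 10, 11. That is one component of size 6.
Total: 4 components.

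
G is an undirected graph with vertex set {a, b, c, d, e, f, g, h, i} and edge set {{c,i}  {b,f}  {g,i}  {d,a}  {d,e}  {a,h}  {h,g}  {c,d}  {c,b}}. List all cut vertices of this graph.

b, c, d

Removing b increases the component count from 1 to 2, so b is a cut vertex.
Removing c increases the component count from 1 to 2, so c is a cut vertex.
Removing d increases the component count from 1 to 2, so d is a cut vertex.
By contrast removing e leaves 1 component; it is not a cut vertex. No other vertex is a cut vertex either.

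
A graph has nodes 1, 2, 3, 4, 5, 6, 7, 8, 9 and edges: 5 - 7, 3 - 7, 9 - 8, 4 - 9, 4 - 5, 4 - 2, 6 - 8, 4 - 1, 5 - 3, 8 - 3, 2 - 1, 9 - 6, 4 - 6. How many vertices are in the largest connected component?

9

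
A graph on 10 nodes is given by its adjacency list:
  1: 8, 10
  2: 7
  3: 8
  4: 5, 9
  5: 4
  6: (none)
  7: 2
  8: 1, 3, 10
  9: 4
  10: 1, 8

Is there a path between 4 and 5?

Yes

From 4 we can reach 4, 5, 9, which includes 5.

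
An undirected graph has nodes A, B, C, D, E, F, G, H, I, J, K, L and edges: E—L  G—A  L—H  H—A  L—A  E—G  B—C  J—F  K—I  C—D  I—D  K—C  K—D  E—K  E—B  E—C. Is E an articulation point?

Yes

Deleting E raises the number of components from 2 to 3, so E is a cut vertex.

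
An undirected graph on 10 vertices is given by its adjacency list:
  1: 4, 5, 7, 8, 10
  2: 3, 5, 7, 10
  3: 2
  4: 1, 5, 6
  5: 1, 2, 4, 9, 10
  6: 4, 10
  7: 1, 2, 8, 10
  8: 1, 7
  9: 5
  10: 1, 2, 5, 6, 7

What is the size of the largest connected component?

10

Starting from 1 we can reach 1, 2, 3, 4, 5, 6, 7, 8, 9, 10. That is one component of size 10.
The largest has 10 vertices.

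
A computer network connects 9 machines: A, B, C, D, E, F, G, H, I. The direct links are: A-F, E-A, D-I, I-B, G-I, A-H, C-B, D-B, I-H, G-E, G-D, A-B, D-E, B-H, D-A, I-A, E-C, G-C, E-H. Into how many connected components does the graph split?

1

Starting from A we can reach A, B, C, D, E, F, G, H, I. That is one component of size 9.
Total: 1 component.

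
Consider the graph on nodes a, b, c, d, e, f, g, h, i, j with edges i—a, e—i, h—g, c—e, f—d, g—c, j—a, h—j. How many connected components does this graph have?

3

b is isolated — a component by itself.
Starting from d we can reach d, f. That is one component of size 2.
Starting from a we can reach a, c, e, g, h, i, j. That is one component of size 7.
Total: 3 components.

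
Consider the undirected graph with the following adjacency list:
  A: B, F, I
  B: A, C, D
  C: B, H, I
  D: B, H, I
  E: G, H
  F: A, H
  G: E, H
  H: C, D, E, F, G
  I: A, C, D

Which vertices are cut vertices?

Removing H increases the component count from 1 to 2, so H is a cut vertex.
By contrast removing G leaves 1 component; it is not a cut vertex. No other vertex is a cut vertex either.

H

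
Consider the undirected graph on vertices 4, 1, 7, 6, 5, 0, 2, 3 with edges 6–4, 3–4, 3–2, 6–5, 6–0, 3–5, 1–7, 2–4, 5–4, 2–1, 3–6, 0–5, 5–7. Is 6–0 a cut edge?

After removing 6–0, the path 6-5-0 still connects them, so the edge is not a bridge.

No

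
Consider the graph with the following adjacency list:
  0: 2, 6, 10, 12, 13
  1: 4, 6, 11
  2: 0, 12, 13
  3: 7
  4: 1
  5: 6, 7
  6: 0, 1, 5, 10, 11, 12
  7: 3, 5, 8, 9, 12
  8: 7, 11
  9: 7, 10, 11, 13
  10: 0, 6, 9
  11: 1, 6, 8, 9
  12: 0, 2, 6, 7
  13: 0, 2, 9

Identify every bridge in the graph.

1-4, 3-7

The edges on the cycle 6-10-9-7-5-6 are not bridges since each lies on that cycle.
But removing 3-7 disconnects 3 from 7; removing 4-1 disconnects 4 from 1 — these are bridges.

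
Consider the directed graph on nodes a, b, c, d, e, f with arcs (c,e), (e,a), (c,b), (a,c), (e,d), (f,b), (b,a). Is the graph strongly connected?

There is no directed path from e to f, so the graph is not strongly connected.

No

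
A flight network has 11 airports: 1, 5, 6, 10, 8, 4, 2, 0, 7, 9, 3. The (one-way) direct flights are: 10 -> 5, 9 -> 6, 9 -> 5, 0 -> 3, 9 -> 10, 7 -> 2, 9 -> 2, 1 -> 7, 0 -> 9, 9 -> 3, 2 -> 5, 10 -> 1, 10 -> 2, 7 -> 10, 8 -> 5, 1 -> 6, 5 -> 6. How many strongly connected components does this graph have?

{1, 7, 10} are all mutually reachable — one SCC of size 3.
{4} is an SCC by itself.
{5} is an SCC by itself.
{6} is an SCC by itself.
{3} is an SCC by itself.
(and 4 more singleton SCCs)
That gives 9 strongly connected components.

9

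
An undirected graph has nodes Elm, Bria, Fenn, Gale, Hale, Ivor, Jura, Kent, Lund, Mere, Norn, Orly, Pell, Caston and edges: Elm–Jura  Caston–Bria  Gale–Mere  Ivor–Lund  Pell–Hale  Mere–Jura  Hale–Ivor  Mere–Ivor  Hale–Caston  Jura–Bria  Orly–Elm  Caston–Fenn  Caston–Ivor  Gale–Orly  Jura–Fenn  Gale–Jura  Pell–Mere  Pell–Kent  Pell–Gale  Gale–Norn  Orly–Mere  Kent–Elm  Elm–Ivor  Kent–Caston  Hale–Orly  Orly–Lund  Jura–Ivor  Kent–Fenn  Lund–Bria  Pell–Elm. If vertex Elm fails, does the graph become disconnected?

No

Deleting Elm leaves 1 component (was 1) (its neighbors Ivor, Jura, Kent, Orly, Pell remain connected to each other), so Elm is not a cut vertex.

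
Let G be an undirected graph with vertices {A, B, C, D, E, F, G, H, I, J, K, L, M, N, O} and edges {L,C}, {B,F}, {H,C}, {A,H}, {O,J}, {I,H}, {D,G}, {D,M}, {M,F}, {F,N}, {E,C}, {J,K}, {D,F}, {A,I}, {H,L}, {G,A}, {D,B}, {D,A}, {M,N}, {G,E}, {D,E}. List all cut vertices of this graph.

D, J

Removing D increases the component count from 2 to 3, so D is a cut vertex.
Removing J increases the component count from 2 to 3, so J is a cut vertex.
By contrast removing L leaves 2 components; it is not a cut vertex. No other vertex is a cut vertex either.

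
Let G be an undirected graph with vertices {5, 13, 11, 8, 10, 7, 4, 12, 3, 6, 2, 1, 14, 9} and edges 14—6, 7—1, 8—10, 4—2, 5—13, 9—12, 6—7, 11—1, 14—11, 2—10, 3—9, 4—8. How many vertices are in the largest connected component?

5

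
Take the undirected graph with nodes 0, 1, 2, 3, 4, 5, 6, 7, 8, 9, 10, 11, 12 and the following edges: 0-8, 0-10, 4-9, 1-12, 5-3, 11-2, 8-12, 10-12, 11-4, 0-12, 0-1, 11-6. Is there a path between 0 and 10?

Yes

From 0 we can reach 0, 1, 8, 10, 12, which includes 10.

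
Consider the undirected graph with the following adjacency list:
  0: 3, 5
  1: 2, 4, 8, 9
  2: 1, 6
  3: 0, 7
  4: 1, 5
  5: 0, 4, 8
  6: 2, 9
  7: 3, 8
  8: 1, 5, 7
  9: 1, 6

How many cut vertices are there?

1

Removing 1 increases the component count from 1 to 2, so 1 is a cut vertex.
By contrast removing 2 leaves 1 component; it is not a cut vertex. No other vertex is a cut vertex either.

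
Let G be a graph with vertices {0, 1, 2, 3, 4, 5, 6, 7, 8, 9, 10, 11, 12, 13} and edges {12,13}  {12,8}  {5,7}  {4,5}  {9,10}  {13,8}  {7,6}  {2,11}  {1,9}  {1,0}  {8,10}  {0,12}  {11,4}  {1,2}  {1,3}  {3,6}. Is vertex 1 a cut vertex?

Yes

Deleting 1 raises the number of components from 1 to 2, so 1 is a cut vertex.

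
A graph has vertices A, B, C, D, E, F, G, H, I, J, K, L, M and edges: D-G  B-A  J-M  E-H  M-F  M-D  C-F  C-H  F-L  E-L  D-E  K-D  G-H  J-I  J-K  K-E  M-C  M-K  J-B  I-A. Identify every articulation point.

J

Removing J increases the component count from 1 to 2, so J is a cut vertex.
By contrast removing I leaves 1 component; it is not a cut vertex. No other vertex is a cut vertex either.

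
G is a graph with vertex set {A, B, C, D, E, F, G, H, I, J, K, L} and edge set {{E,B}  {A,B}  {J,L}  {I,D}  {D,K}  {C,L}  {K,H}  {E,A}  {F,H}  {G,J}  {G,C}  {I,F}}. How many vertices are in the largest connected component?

Starting from A we can reach A, B, E. That is one component of size 3.
Starting from C we can reach C, G, J, L. That is one component of size 4.
Starting from D we can reach D, F, H, I, K. That is one component of size 5.
The largest has 5 vertices.

5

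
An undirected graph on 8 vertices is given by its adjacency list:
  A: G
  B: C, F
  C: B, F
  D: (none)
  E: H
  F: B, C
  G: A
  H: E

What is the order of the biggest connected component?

D is isolated — a component by itself.
Starting from A we can reach A, G. That is one component of size 2.
Starting from E we can reach E, H. That is one component of size 2.
Starting from B we can reach B, C, F. That is one component of size 3.
The largest has 3 vertices.

3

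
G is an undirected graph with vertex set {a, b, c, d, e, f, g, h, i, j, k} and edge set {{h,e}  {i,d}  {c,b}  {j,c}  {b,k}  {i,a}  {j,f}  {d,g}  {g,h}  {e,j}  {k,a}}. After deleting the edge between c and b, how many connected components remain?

1

c and b are still connected via c-j-e-h-g-d-i-a-k-b, so the component count stays at 1.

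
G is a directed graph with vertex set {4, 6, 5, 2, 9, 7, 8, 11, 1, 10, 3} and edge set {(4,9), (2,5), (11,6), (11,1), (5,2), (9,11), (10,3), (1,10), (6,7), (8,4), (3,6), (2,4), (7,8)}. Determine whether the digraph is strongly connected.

There is no directed path from 11 to 2, so the graph is not strongly connected.

No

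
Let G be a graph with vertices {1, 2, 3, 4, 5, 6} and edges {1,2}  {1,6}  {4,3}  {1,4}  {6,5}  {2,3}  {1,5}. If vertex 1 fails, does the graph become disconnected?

Deleting 1 raises the number of components from 1 to 2, so 1 is a cut vertex.

Yes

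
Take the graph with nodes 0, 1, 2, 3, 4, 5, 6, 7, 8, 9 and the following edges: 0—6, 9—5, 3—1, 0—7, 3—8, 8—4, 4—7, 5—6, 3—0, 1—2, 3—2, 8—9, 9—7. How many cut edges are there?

0

The edges on the cycle 3-1-2-3 are not bridges since each lies on that cycle.
Every edge lies on some cycle, so there are no bridges.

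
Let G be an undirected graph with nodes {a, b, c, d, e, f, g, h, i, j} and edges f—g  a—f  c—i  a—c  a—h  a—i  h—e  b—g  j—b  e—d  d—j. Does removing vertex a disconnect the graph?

Yes

Deleting a raises the number of components from 1 to 2, so a is a cut vertex.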